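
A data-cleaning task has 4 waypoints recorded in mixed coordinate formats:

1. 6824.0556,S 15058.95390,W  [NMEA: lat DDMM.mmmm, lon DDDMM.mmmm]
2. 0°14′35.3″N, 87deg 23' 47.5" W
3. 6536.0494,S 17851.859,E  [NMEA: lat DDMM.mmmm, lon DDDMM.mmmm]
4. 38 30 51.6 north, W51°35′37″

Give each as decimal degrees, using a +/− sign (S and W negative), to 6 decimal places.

Point 1:
  φ: split at 2 digits → 68° and 24.0556′; 68 + 24.0556/60 = 68.4009267
  hemisphere S, so the sign is −
  Lon: degrees = first 3 digits = 150, minutes = 58.9539; 150 + 58.9539/60 = 150.9825650
  W → negative
Point 2:
  φ: 0° + 14/60 + 35.3/3600 = 0 + 0.233333 + 0.009806 = 0.2431389
  N ⇒ keep positive
  Lon: 87 + 23/60 + 47.5/3600 = 87.3965278
  hemisphere W, so the sign is −
Point 3:
  Lat: split at 2 digits → 65° and 36.0494′; 65 + 36.0494/60 = 65.6008233
  S ⇒ negate
  Longitude: split at 3 digits → 178° and 51.859′; 178 + 51.859/60 = 178.8643167
  E ⇒ keep positive
Point 4:
  φ: 38° + 30/60 + 51.6/3600 = 38 + 0.500000 + 0.014333 = 38.5143333
  N ⇒ keep positive
  λ: 51° + 35/60 + 37/3600 = 51 + 0.583333 + 0.010278 = 51.5936111
  hemisphere W, so the sign is −

1. -68.400927, -150.982565
2. 0.243139, -87.396528
3. -65.600823, 178.864317
4. 38.514333, -51.593611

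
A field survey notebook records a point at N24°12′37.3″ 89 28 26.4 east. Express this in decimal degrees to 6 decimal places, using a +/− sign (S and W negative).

24.210361, 89.474000

Latitude: 24° + 12/60 + 37.3/3600 = 24 + 0.200000 + 0.010361 = 24.2103611
N → positive
Longitude: 89° + 28/60 + 26.4/3600 = 89 + 0.466667 + 0.007333 = 89.4740000
E ⇒ keep positive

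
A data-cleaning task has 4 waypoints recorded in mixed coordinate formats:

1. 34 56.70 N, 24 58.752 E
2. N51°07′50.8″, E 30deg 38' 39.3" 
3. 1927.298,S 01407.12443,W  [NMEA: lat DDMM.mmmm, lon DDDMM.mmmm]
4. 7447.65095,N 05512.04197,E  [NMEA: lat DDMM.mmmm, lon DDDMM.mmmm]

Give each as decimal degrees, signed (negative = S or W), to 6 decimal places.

1. 34.945000, 24.979200
2. 51.130778, 30.644250
3. -19.454967, -14.118741
4. 74.794183, 55.200700

Point 1:
  Latitude: 56.7′ = 0.945000°; total 34.9450000
  N ⇒ keep positive
  Lon: 58.752′ = 0.979200°; total 24.9792000
  E ⇒ keep positive
Point 2:
  Latitude: 51 + 7/60 + 50.8/3600 = 51.1307778
  N ⇒ keep positive
  Longitude: 30 + 38/60 + 39.3/3600 = 30.6442500
  E → positive
Point 3:
  Lat: degrees = first 2 digits = 19, minutes = 27.298; 19 + 27.298/60 = 19.4549667
  hemisphere S, so the sign is −
  λ: split at 3 digits → 014° and 7.12443′; 14 + 7.12443/60 = 14.1187405
  W ⇒ negate
Point 4:
  φ: split at 2 digits → 74° and 47.65095′; 74 + 47.65095/60 = 74.7941825
  N → positive
  λ: degrees = first 3 digits = 55, minutes = 12.04197; 55 + 12.04197/60 = 55.2006995
  E ⇒ keep positive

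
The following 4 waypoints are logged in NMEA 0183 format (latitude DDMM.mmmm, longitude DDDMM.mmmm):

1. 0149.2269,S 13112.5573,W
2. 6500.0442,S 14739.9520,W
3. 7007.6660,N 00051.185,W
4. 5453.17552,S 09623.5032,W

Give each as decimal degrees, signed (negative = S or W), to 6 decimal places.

Point 1:
  Lat: degrees = first 2 digits = 1, minutes = 49.2269; 1 + 49.2269/60 = 1.8204483
  hemisphere S, so the sign is −
  Lon: degrees = first 3 digits = 131, minutes = 12.5573; 131 + 12.5573/60 = 131.2092883
  W ⇒ negate
Point 2:
  Latitude: degrees = first 2 digits = 65, minutes = 0.0442; 65 + 0.0442/60 = 65.0007367
  S ⇒ negate
  λ: split at 3 digits → 147° and 39.952′; 147 + 39.952/60 = 147.6658667
  W → negative
Point 3:
  Lat: split at 2 digits → 70° and 7.666′; 70 + 7.666/60 = 70.1277667
  N ⇒ keep positive
  Lon: degrees = first 3 digits = 0, minutes = 51.185; 0 + 51.185/60 = 0.8530833
  W ⇒ negate
Point 4:
  φ: split at 2 digits → 54° and 53.17552′; 54 + 53.17552/60 = 54.8862587
  hemisphere S, so the sign is −
  Lon: split at 3 digits → 096° and 23.5032′; 96 + 23.5032/60 = 96.3917200
  W → negative

1. -1.820448, -131.209288
2. -65.000737, -147.665867
3. 70.127767, -0.853083
4. -54.886259, -96.391720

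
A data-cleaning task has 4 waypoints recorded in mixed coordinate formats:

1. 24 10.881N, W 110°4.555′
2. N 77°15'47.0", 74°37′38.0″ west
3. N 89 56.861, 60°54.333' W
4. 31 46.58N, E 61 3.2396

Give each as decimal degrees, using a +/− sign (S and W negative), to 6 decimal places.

1. 24.181350, -110.075917
2. 77.263056, -74.627222
3. 89.947683, -60.905550
4. 31.776333, 61.053993

Point 1:
  φ: 10.881′ = 0.181350°; total 24.1813500
  N → positive
  Lon: 4.555′ = 0.075917°; total 110.0759167
  hemisphere W, so the sign is −
Point 2:
  φ: 15′ + 47″ = 15.78333′; 77 + 15.78333/60 = 77.2630556
  N ⇒ keep positive
  Longitude: 37′ + 38″ = 37.63333′; 74 + 37.63333/60 = 74.6272222
  W ⇒ negate
Point 3:
  Latitude: 89 + 56.861/60 = 89.9476833
  N ⇒ keep positive
  Lon: 54.333′ = 0.905550°; total 60.9055500
  W ⇒ negate
Point 4:
  Latitude: 31 + 46.58/60 = 31.7763333
  N ⇒ keep positive
  Lon: 61 + 3.2396/60 = 61.0539933
  E → positive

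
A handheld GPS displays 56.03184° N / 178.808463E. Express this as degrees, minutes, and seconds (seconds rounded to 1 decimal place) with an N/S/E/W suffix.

56°01′54.6″ N, 178°48′30.5″ E

Lat: whole degrees 56; 1.91040′ → 1′ and 54.624″
Lon: 0.808463° → 48.50778′; 0.50778 × 60 = 30.467″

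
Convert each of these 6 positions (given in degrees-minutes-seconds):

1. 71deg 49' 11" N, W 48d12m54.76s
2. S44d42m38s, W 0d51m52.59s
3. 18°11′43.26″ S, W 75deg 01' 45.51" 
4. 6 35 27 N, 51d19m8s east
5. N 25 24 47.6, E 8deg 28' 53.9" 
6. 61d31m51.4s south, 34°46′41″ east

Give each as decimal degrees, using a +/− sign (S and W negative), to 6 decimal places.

Point 1:
  Latitude: 71 + 49/60 + 11/3600 = 71.8197222
  N ⇒ keep positive
  Lon: 48 + 12/60 + 54.76/3600 = 48.2152111
  hemisphere W, so the sign is −
Point 2:
  Latitude: 44° + 42/60 + 38/3600 = 44 + 0.700000 + 0.010556 = 44.7105556
  S → negative
  Longitude: 0 + 51/60 + 52.59/3600 = 0.8646083
  hemisphere W, so the sign is −
Point 3:
  Latitude: 18° + 11/60 + 43.26/3600 = 18 + 0.183333 + 0.012017 = 18.1953500
  S → negative
  Lon: 1′ + 45.51″ = 1.75850′; 75 + 1.75850/60 = 75.0293083
  W ⇒ negate
Point 4:
  φ: 35′ + 27″ = 35.45000′; 6 + 35.45000/60 = 6.5908333
  N ⇒ keep positive
  Lon: 51° + 19/60 + 8/3600 = 51 + 0.316667 + 0.002222 = 51.3188889
  E ⇒ keep positive
Point 5:
  φ: 24′ + 47.6″ = 24.79333′; 25 + 24.79333/60 = 25.4132222
  N ⇒ keep positive
  λ: 28′ + 53.9″ = 28.89833′; 8 + 28.89833/60 = 8.4816389
  E → positive
Point 6:
  φ: 31′ + 51.4″ = 31.85667′; 61 + 31.85667/60 = 61.5309444
  S ⇒ negate
  λ: 46′ + 41″ = 46.68333′; 34 + 46.68333/60 = 34.7780556
  E ⇒ keep positive

1. 71.819722, -48.215211
2. -44.710556, -0.864608
3. -18.195350, -75.029308
4. 6.590833, 51.318889
5. 25.413222, 8.481639
6. -61.530944, 34.778056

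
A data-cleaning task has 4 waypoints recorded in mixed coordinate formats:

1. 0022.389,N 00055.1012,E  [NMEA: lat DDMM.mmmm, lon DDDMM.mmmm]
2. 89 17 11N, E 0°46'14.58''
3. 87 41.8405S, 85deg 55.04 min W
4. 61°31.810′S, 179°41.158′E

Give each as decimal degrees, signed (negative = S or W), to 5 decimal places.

1. 0.37315, 0.91835
2. 89.28639, 0.77072
3. -87.69734, -85.91733
4. -61.53017, 179.68597

Point 1:
  Latitude: degrees = first 2 digits = 0, minutes = 22.389; 0 + 22.389/60 = 0.373150
  N → positive
  Lon: split at 3 digits → 000° and 55.1012′; 0 + 55.1012/60 = 0.918353
  E ⇒ keep positive
Point 2:
  Lat: 89 + 17/60 + 11/3600 = 89.286389
  N ⇒ keep positive
  Lon: 0 + 46/60 + 14.58/3600 = 0.770717
  E ⇒ keep positive
Point 3:
  φ: 87 + 41.8405/60 = 87.697342
  hemisphere S, so the sign is −
  Longitude: 85 + 55.04/60 = 85.917333
  W ⇒ negate
Point 4:
  Latitude: 61 + 31.81/60 = 61.530167
  hemisphere S, so the sign is −
  Lon: 179 + 41.158/60 = 179.685967
  E ⇒ keep positive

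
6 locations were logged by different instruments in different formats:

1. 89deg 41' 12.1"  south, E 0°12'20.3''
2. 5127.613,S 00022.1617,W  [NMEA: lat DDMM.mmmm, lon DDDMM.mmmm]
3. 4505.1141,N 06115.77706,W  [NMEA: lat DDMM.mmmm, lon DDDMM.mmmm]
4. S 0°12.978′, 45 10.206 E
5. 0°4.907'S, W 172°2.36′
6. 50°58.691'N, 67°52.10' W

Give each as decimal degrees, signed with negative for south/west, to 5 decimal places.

1. -89.68669, 0.20564
2. -51.46022, -0.36936
3. 45.08524, -61.26295
4. -0.21630, 45.17010
5. -0.08178, -172.03933
6. 50.97818, -67.86833

Point 1:
  Lat: 89 + 41/60 + 12.1/3600 = 89.686694
  hemisphere S, so the sign is −
  Longitude: 0 + 12/60 + 20.3/3600 = 0.205639
  E ⇒ keep positive
Point 2:
  Lat: split at 2 digits → 51° and 27.613′; 51 + 27.613/60 = 51.460217
  S ⇒ negate
  Longitude: degrees = first 3 digits = 0, minutes = 22.1617; 0 + 22.1617/60 = 0.369362
  hemisphere W, so the sign is −
Point 3:
  φ: degrees = first 2 digits = 45, minutes = 5.1141; 45 + 5.1141/60 = 45.085235
  N → positive
  Longitude: degrees = first 3 digits = 61, minutes = 15.77706; 61 + 15.77706/60 = 61.262951
  W ⇒ negate
Point 4:
  Lat: 12.978′ = 0.216300°; total 0.216300
  hemisphere S, so the sign is −
  λ: 45 + 10.206/60 = 45.170100
  E ⇒ keep positive
Point 5:
  φ: 0 + 4.907/60 = 0.081783
  hemisphere S, so the sign is −
  Longitude: 2.36′ = 0.039333°; total 172.039333
  W → negative
Point 6:
  Latitude: 58.691′ = 0.978183°; total 50.978183
  N → positive
  Longitude: 67 + 52.1/60 = 67.868333
  W ⇒ negate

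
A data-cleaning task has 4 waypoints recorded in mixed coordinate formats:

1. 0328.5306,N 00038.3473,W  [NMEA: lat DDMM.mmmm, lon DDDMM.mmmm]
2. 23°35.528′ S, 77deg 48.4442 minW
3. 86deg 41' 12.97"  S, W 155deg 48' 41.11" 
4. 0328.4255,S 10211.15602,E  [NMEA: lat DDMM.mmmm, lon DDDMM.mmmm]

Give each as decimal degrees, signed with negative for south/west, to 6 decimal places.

1. 3.475510, -0.639122
2. -23.592133, -77.807403
3. -86.686936, -155.811419
4. -3.473758, 102.185934

Point 1:
  Latitude: degrees = first 2 digits = 3, minutes = 28.5306; 3 + 28.5306/60 = 3.4755100
  N → positive
  Lon: split at 3 digits → 000° and 38.3473′; 0 + 38.3473/60 = 0.6391217
  W → negative
Point 2:
  Lat: 35.528′ = 0.592133°; total 23.5921333
  S ⇒ negate
  Longitude: 77 + 48.4442/60 = 77.8074033
  hemisphere W, so the sign is −
Point 3:
  φ: 86 + 41/60 + 12.97/3600 = 86.6869361
  S → negative
  Lon: 155 + 48/60 + 41.11/3600 = 155.8114194
  W ⇒ negate
Point 4:
  φ: degrees = first 2 digits = 3, minutes = 28.4255; 3 + 28.4255/60 = 3.4737583
  S ⇒ negate
  λ: split at 3 digits → 102° and 11.15602′; 102 + 11.15602/60 = 102.1859337
  E → positive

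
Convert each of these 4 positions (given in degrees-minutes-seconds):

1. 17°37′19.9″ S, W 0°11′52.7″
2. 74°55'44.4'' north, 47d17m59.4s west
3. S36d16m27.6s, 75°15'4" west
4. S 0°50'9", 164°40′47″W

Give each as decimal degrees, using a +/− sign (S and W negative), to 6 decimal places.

1. -17.622194, -0.197972
2. 74.929000, -47.299833
3. -36.274333, -75.251111
4. -0.835833, -164.679722

Point 1:
  Latitude: 17 + 37/60 + 19.9/3600 = 17.6221944
  S → negative
  λ: 0° + 11/60 + 52.7/3600 = 0 + 0.183333 + 0.014639 = 0.1979722
  W → negative
Point 2:
  Lat: 74 + 55/60 + 44.4/3600 = 74.9290000
  N ⇒ keep positive
  Lon: 17′ + 59.4″ = 17.99000′; 47 + 17.99000/60 = 47.2998333
  hemisphere W, so the sign is −
Point 3:
  φ: 36° + 16/60 + 27.6/3600 = 36 + 0.266667 + 0.007667 = 36.2743333
  S → negative
  Longitude: 75° + 15/60 + 4/3600 = 75 + 0.250000 + 0.001111 = 75.2511111
  hemisphere W, so the sign is −
Point 4:
  Lat: 0 + 50/60 + 9/3600 = 0.8358333
  S → negative
  Longitude: 40′ + 47″ = 40.78333′; 164 + 40.78333/60 = 164.6797222
  W ⇒ negate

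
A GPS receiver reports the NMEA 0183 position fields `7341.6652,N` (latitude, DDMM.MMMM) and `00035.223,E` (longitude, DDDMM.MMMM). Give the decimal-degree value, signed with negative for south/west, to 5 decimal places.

73.69442, 0.58705

Latitude: split at 2 digits → 73° and 41.6652′; 73 + 41.6652/60 = 73.694420
N → positive
Lon: degrees = first 3 digits = 0, minutes = 35.223; 0 + 35.223/60 = 0.587050
E ⇒ keep positive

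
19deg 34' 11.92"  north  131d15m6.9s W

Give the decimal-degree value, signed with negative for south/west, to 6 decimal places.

19.569978, -131.251917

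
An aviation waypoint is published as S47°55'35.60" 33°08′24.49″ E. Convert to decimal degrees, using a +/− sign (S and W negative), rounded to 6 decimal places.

Latitude: 47 + 55/60 + 35.6/3600 = 47.9265556
S → negative
λ: 33° + 8/60 + 24.49/3600 = 33 + 0.133333 + 0.006803 = 33.1401361
E → positive

-47.926556, 33.140136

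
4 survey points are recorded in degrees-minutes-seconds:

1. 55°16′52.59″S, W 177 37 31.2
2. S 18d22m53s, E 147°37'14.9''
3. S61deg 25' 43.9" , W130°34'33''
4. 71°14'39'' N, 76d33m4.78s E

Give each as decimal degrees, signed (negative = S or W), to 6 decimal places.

1. -55.281275, -177.625333
2. -18.381389, 147.620806
3. -61.428861, -130.575833
4. 71.244167, 76.551328

Point 1:
  φ: 16′ + 52.59″ = 16.87650′; 55 + 16.87650/60 = 55.2812750
  hemisphere S, so the sign is −
  λ: 177 + 37/60 + 31.2/3600 = 177.6253333
  hemisphere W, so the sign is −
Point 2:
  φ: 18 + 22/60 + 53/3600 = 18.3813889
  S ⇒ negate
  Longitude: 147° + 37/60 + 14.9/3600 = 147 + 0.616667 + 0.004139 = 147.6208056
  E ⇒ keep positive
Point 3:
  Latitude: 61° + 25/60 + 43.9/3600 = 61 + 0.416667 + 0.012194 = 61.4288611
  hemisphere S, so the sign is −
  Longitude: 34′ + 33″ = 34.55000′; 130 + 34.55000/60 = 130.5758333
  hemisphere W, so the sign is −
Point 4:
  Latitude: 14′ + 39″ = 14.65000′; 71 + 14.65000/60 = 71.2441667
  N ⇒ keep positive
  Longitude: 76 + 33/60 + 4.78/3600 = 76.5513278
  E → positive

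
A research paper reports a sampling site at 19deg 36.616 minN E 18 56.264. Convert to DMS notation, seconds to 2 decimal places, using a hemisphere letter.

19°36′36.96″ N, 18°56′15.84″ E

Lat: 36.61600′ → 36′ and 0.61600 × 60 = 36.9600″
Lon: fractional minutes 0.26400 × 60 = 15.8400″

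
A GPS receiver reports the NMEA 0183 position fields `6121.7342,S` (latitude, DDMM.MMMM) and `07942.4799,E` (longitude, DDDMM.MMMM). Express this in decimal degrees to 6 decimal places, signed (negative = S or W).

-61.362237, 79.707998

Lat: split at 2 digits → 61° and 21.7342′; 61 + 21.7342/60 = 61.3622367
S ⇒ negate
Lon: degrees = first 3 digits = 79, minutes = 42.4799; 79 + 42.4799/60 = 79.7079983
E → positive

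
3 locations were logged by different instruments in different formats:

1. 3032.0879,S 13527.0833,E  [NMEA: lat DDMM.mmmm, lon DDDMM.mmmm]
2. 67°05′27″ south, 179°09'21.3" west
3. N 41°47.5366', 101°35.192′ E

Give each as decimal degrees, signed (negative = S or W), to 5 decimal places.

1. -30.53480, 135.45139
2. -67.09083, -179.15592
3. 41.79228, 101.58653

Point 1:
  Lat: split at 2 digits → 30° and 32.0879′; 30 + 32.0879/60 = 30.534798
  hemisphere S, so the sign is −
  Lon: degrees = first 3 digits = 135, minutes = 27.0833; 135 + 27.0833/60 = 135.451388
  E ⇒ keep positive
Point 2:
  φ: 5′ + 27″ = 5.45000′; 67 + 5.45000/60 = 67.090833
  S ⇒ negate
  Lon: 179° + 9/60 + 21.3/3600 = 179 + 0.150000 + 0.005917 = 179.155917
  W ⇒ negate
Point 3:
  φ: 41 + 47.5366/60 = 41.792277
  N → positive
  λ: 35.192′ = 0.586533°; total 101.586533
  E ⇒ keep positive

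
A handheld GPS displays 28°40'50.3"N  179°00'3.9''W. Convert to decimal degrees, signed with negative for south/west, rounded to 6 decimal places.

φ: 40′ + 50.3″ = 40.83833′; 28 + 40.83833/60 = 28.6806389
N ⇒ keep positive
λ: 179 + 0/60 + 3.9/3600 = 179.0010833
W ⇒ negate

28.680639, -179.001083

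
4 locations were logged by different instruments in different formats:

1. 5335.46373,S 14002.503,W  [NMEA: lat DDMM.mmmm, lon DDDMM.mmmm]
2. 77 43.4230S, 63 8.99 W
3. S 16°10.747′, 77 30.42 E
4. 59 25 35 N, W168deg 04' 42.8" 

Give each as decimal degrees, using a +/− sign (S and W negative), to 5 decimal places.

Point 1:
  φ: degrees = first 2 digits = 53, minutes = 35.46373; 53 + 35.46373/60 = 53.591062
  S ⇒ negate
  Lon: split at 3 digits → 140° and 2.503′; 140 + 2.503/60 = 140.041717
  hemisphere W, so the sign is −
Point 2:
  Lat: 43.423′ = 0.723717°; total 77.723717
  S → negative
  λ: 8.99′ = 0.149833°; total 63.149833
  W ⇒ negate
Point 3:
  φ: 10.747′ = 0.179117°; total 16.179117
  S ⇒ negate
  Longitude: 30.42′ = 0.507000°; total 77.507000
  E → positive
Point 4:
  Latitude: 59° + 25/60 + 35/3600 = 59 + 0.416667 + 0.009722 = 59.426389
  N → positive
  Longitude: 168° + 4/60 + 42.8/3600 = 168 + 0.066667 + 0.011889 = 168.078556
  hemisphere W, so the sign is −

1. -53.59106, -140.04172
2. -77.72372, -63.14983
3. -16.17912, 77.50700
4. 59.42639, -168.07856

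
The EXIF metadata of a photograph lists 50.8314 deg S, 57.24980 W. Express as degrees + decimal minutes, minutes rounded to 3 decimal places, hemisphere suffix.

Latitude: 50° + 0.831400 × 60 = 50° 49.88400′
λ: fractional part 0.249800 → 14.98800 minutes

50° 49.884′ S, 57° 14.988′ W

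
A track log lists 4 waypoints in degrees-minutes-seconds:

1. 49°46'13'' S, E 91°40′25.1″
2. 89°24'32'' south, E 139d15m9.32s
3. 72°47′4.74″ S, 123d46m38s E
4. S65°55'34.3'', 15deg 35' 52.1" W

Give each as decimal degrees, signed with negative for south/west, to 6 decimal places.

1. -49.770278, 91.673639
2. -89.408889, 139.252589
3. -72.784650, 123.777222
4. -65.926194, -15.597806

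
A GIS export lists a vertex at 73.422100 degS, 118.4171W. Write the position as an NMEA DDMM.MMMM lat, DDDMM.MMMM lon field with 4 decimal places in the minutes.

7325.3260,S / 11825.0260,W

Lat: minutes = (73.422100 − 73) × 60 = 25.326000
Lon: fractional part 0.417100 → 25.026000 minutes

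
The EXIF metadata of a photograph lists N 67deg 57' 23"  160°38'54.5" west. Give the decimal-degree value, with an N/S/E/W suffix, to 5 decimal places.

67.95639° N, 160.64847° W

Latitude: 57′ + 23″ = 57.38333′; 67 + 57.38333/60 = 67.956389
λ: 160° + 38/60 + 54.5/3600 = 160 + 0.633333 + 0.015139 = 160.648472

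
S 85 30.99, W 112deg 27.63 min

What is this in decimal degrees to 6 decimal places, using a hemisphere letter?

85.516500° S, 112.460500° W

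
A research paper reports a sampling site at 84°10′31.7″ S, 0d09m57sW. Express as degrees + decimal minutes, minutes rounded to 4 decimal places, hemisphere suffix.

Lat: seconds/60 = 0.52833; minutes = 10 + 0.52833 = 10.528333
Lon: seconds/60 = 0.95000; minutes = 9 + 0.95000 = 9.950000

84° 10.5283′ S, 0° 9.9500′ W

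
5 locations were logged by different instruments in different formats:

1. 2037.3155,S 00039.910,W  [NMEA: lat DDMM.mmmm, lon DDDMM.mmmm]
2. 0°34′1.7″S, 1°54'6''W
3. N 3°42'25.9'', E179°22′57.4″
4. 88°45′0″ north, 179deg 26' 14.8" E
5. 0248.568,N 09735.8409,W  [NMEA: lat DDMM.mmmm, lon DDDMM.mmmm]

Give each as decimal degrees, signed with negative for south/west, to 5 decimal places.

1. -20.62193, -0.66517
2. -0.56714, -1.90167
3. 3.70719, 179.38261
4. 88.75000, 179.43744
5. 2.80947, -97.59735

Point 1:
  φ: degrees = first 2 digits = 20, minutes = 37.3155; 20 + 37.3155/60 = 20.621925
  S ⇒ negate
  λ: degrees = first 3 digits = 0, minutes = 39.91; 0 + 39.91/60 = 0.665167
  W ⇒ negate
Point 2:
  φ: 0 + 34/60 + 1.7/3600 = 0.567139
  S → negative
  Lon: 1° + 54/60 + 6/3600 = 1 + 0.900000 + 0.001667 = 1.901667
  hemisphere W, so the sign is −
Point 3:
  φ: 3° + 42/60 + 25.9/3600 = 3 + 0.700000 + 0.007194 = 3.707194
  N → positive
  λ: 179 + 22/60 + 57.4/3600 = 179.382611
  E ⇒ keep positive
Point 4:
  Lat: 45′ + 0″ = 45.00000′; 88 + 45.00000/60 = 88.750000
  N → positive
  Lon: 179° + 26/60 + 14.8/3600 = 179 + 0.433333 + 0.004111 = 179.437444
  E → positive
Point 5:
  Latitude: degrees = first 2 digits = 2, minutes = 48.568; 2 + 48.568/60 = 2.809467
  N ⇒ keep positive
  Lon: split at 3 digits → 097° and 35.8409′; 97 + 35.8409/60 = 97.597348
  W ⇒ negate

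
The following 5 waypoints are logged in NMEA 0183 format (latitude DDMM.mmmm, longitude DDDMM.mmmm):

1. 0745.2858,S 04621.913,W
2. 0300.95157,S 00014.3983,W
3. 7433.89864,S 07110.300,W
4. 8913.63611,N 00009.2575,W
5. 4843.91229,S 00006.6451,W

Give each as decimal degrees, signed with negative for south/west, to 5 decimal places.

1. -7.75476, -46.36522
2. -3.01586, -0.23997
3. -74.56498, -71.17167
4. 89.22727, -0.15429
5. -48.73187, -0.11075

Point 1:
  Lat: degrees = first 2 digits = 7, minutes = 45.2858; 7 + 45.2858/60 = 7.754763
  S ⇒ negate
  Longitude: split at 3 digits → 046° and 21.913′; 46 + 21.913/60 = 46.365217
  W ⇒ negate
Point 2:
  Latitude: split at 2 digits → 03° and 0.95157′; 3 + 0.95157/60 = 3.015860
  S ⇒ negate
  Lon: degrees = first 3 digits = 0, minutes = 14.3983; 0 + 14.3983/60 = 0.239972
  W → negative
Point 3:
  Latitude: split at 2 digits → 74° and 33.89864′; 74 + 33.89864/60 = 74.564977
  S ⇒ negate
  Lon: degrees = first 3 digits = 71, minutes = 10.3; 71 + 10.3/60 = 71.171667
  W → negative
Point 4:
  φ: degrees = first 2 digits = 89, minutes = 13.63611; 89 + 13.63611/60 = 89.227269
  N → positive
  Lon: split at 3 digits → 000° and 9.2575′; 0 + 9.2575/60 = 0.154292
  hemisphere W, so the sign is −
Point 5:
  φ: split at 2 digits → 48° and 43.91229′; 48 + 43.91229/60 = 48.731872
  hemisphere S, so the sign is −
  λ: split at 3 digits → 000° and 6.6451′; 0 + 6.6451/60 = 0.110752
  hemisphere W, so the sign is −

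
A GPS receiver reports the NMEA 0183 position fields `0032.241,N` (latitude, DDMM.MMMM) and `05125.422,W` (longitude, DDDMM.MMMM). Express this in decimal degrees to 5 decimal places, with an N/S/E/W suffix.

Latitude: degrees = first 2 digits = 0, minutes = 32.241; 0 + 32.241/60 = 0.537350
λ: degrees = first 3 digits = 51, minutes = 25.422; 51 + 25.422/60 = 51.423700

0.53735° N, 51.42370° W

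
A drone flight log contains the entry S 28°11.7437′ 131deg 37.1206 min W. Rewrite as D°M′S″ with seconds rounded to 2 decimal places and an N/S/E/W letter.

φ: 11.74370′ → 11′ and 0.74370 × 60 = 44.6220″
Longitude: fractional minutes 0.12060 × 60 = 7.2360″

28°11′44.62″ S, 131°37′7.24″ W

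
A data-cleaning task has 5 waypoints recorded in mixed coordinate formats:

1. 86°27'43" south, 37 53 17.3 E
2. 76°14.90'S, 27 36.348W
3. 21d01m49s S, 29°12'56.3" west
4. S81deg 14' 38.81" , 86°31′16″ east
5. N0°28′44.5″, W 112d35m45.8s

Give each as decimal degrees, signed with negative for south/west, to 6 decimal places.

Point 1:
  Lat: 86° + 27/60 + 43/3600 = 86 + 0.450000 + 0.011944 = 86.4619444
  hemisphere S, so the sign is −
  λ: 37 + 53/60 + 17.3/3600 = 37.8881389
  E → positive
Point 2:
  φ: 14.9′ = 0.248333°; total 76.2483333
  hemisphere S, so the sign is −
  Lon: 27 + 36.348/60 = 27.6058000
  W ⇒ negate
Point 3:
  φ: 21 + 1/60 + 49/3600 = 21.0302778
  hemisphere S, so the sign is −
  Longitude: 29° + 12/60 + 56.3/3600 = 29 + 0.200000 + 0.015639 = 29.2156389
  W → negative
Point 4:
  Latitude: 81° + 14/60 + 38.81/3600 = 81 + 0.233333 + 0.010781 = 81.2441139
  S → negative
  Lon: 86 + 31/60 + 16/3600 = 86.5211111
  E → positive
Point 5:
  Latitude: 28′ + 44.5″ = 28.74167′; 0 + 28.74167/60 = 0.4790278
  N ⇒ keep positive
  Lon: 112 + 35/60 + 45.8/3600 = 112.5960556
  hemisphere W, so the sign is −

1. -86.461944, 37.888139
2. -76.248333, -27.605800
3. -21.030278, -29.215639
4. -81.244114, 86.521111
5. 0.479028, -112.596056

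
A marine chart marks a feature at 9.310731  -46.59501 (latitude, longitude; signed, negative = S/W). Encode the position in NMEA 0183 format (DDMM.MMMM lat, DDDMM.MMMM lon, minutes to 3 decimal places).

0918.644,N / 04635.701,W

Latitude: fractional part 0.310731 → 18.64386 minutes
Longitude is negative → W; |value| = 46.595010
λ: fractional part 0.595010 → 35.70060 minutes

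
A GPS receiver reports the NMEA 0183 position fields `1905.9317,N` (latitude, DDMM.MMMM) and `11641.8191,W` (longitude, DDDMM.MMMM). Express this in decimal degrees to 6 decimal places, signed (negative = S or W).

Latitude: split at 2 digits → 19° and 5.9317′; 19 + 5.9317/60 = 19.0988617
N ⇒ keep positive
Lon: degrees = first 3 digits = 116, minutes = 41.8191; 116 + 41.8191/60 = 116.6969850
hemisphere W, so the sign is −

19.098862, -116.696985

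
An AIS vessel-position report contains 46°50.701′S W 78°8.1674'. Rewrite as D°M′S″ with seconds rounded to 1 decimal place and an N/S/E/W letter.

46°50′42.1″ S, 78°08′10.0″ W

Latitude: 50.70100′ → 50′ and 0.70100 × 60 = 42.060″
Lon: fractional minutes 0.16740 × 60 = 10.044″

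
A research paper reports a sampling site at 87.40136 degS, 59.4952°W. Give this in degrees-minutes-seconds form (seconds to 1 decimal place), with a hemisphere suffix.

87°24′4.9″ S, 59°29′42.7″ W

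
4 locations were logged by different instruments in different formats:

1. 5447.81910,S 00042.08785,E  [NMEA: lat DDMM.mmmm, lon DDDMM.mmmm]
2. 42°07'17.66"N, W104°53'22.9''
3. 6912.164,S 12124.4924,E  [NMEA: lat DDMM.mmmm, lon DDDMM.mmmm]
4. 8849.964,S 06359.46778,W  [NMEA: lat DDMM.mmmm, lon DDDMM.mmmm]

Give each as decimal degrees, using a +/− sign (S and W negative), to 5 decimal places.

Point 1:
  Lat: degrees = first 2 digits = 54, minutes = 47.8191; 54 + 47.8191/60 = 54.796985
  S → negative
  Longitude: split at 3 digits → 000° and 42.08785′; 0 + 42.08785/60 = 0.701464
  E ⇒ keep positive
Point 2:
  Latitude: 7′ + 17.66″ = 7.29433′; 42 + 7.29433/60 = 42.121572
  N → positive
  λ: 104 + 53/60 + 22.9/3600 = 104.889694
  W ⇒ negate
Point 3:
  Latitude: degrees = first 2 digits = 69, minutes = 12.164; 69 + 12.164/60 = 69.202733
  S → negative
  Lon: degrees = first 3 digits = 121, minutes = 24.4924; 121 + 24.4924/60 = 121.408207
  E → positive
Point 4:
  φ: split at 2 digits → 88° and 49.964′; 88 + 49.964/60 = 88.832733
  hemisphere S, so the sign is −
  Longitude: split at 3 digits → 063° and 59.46778′; 63 + 59.46778/60 = 63.991130
  W ⇒ negate

1. -54.79699, 0.70146
2. 42.12157, -104.88969
3. -69.20273, 121.40821
4. -88.83273, -63.99113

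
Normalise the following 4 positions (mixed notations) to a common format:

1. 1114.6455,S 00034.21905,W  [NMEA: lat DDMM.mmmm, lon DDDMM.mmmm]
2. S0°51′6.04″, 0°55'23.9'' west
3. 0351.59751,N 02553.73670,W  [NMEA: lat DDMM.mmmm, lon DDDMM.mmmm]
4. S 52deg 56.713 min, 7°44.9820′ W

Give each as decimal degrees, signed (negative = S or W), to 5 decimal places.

Point 1:
  Lat: split at 2 digits → 11° and 14.6455′; 11 + 14.6455/60 = 11.244092
  S ⇒ negate
  λ: degrees = first 3 digits = 0, minutes = 34.21905; 0 + 34.21905/60 = 0.570318
  W ⇒ negate
Point 2:
  Lat: 0° + 51/60 + 6.04/3600 = 0 + 0.850000 + 0.001678 = 0.851678
  S ⇒ negate
  Lon: 55′ + 23.9″ = 55.39833′; 0 + 55.39833/60 = 0.923306
  W ⇒ negate
Point 3:
  φ: degrees = first 2 digits = 3, minutes = 51.59751; 3 + 51.59751/60 = 3.859959
  N → positive
  Lon: degrees = first 3 digits = 25, minutes = 53.7367; 25 + 53.7367/60 = 25.895612
  W ⇒ negate
Point 4:
  Latitude: 52 + 56.713/60 = 52.945217
  S → negative
  λ: 44.982′ = 0.749700°; total 7.749700
  hemisphere W, so the sign is −

1. -11.24409, -0.57032
2. -0.85168, -0.92331
3. 3.85996, -25.89561
4. -52.94522, -7.74970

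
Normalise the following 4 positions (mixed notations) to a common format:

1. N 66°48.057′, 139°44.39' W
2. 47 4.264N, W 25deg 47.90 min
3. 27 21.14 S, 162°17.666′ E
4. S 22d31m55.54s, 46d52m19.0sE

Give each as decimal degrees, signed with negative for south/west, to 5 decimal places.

1. 66.80095, -139.73983
2. 47.07107, -25.79833
3. -27.35233, 162.29443
4. -22.53209, 46.87194

Point 1:
  Lat: 48.057′ = 0.800950°; total 66.800950
  N ⇒ keep positive
  λ: 139 + 44.39/60 = 139.739833
  W → negative
Point 2:
  Latitude: 4.264′ = 0.071067°; total 47.071067
  N → positive
  λ: 25 + 47.9/60 = 25.798333
  W → negative
Point 3:
  φ: 27 + 21.14/60 = 27.352333
  S → negative
  λ: 162 + 17.666/60 = 162.294433
  E ⇒ keep positive
Point 4:
  φ: 22° + 31/60 + 55.54/3600 = 22 + 0.516667 + 0.015428 = 22.532094
  S ⇒ negate
  Lon: 46 + 52/60 + 19/3600 = 46.871944
  E ⇒ keep positive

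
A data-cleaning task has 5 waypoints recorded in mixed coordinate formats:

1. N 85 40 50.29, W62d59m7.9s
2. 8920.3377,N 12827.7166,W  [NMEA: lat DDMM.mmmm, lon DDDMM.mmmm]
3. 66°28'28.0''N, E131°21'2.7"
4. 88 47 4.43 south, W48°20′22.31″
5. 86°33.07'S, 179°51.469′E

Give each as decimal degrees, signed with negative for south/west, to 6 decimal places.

1. 85.680636, -62.985528
2. 89.338962, -128.461943
3. 66.474444, 131.350750
4. -88.784564, -48.339531
5. -86.551167, 179.857817

Point 1:
  Latitude: 85° + 40/60 + 50.29/3600 = 85 + 0.666667 + 0.013969 = 85.6806361
  N ⇒ keep positive
  Longitude: 62° + 59/60 + 7.9/3600 = 62 + 0.983333 + 0.002194 = 62.9855278
  W ⇒ negate
Point 2:
  Lat: split at 2 digits → 89° and 20.3377′; 89 + 20.3377/60 = 89.3389617
  N → positive
  λ: split at 3 digits → 128° and 27.7166′; 128 + 27.7166/60 = 128.4619433
  hemisphere W, so the sign is −
Point 3:
  Latitude: 66 + 28/60 + 28/3600 = 66.4744444
  N ⇒ keep positive
  λ: 131° + 21/60 + 2.7/3600 = 131 + 0.350000 + 0.000750 = 131.3507500
  E ⇒ keep positive
Point 4:
  Lat: 88° + 47/60 + 4.43/3600 = 88 + 0.783333 + 0.001231 = 88.7845639
  hemisphere S, so the sign is −
  Longitude: 20′ + 22.31″ = 20.37183′; 48 + 20.37183/60 = 48.3395306
  W ⇒ negate
Point 5:
  Lat: 33.07′ = 0.551167°; total 86.5511667
  S → negative
  Longitude: 179 + 51.469/60 = 179.8578167
  E → positive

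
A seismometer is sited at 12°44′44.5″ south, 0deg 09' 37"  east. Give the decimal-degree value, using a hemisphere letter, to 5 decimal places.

12.74569° S, 0.16028° E

Latitude: 44′ + 44.5″ = 44.74167′; 12 + 44.74167/60 = 12.745694
Longitude: 0 + 9/60 + 37/3600 = 0.160278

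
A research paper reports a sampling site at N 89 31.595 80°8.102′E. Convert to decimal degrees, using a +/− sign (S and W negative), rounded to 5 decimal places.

89.52658, 80.13503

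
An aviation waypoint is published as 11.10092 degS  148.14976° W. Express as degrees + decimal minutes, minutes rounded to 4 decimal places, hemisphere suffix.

11° 6.0552′ S, 148° 8.9856′ W

φ: minutes = (11.100920 − 11) × 60 = 6.055200
λ: minutes = (148.149760 − 148) × 60 = 8.985600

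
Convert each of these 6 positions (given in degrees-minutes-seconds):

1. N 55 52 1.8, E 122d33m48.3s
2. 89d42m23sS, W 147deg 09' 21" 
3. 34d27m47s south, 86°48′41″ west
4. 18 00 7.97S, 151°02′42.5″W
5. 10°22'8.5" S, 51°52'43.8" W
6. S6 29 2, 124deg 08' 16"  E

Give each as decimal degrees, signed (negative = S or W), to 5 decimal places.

1. 55.86717, 122.56342
2. -89.70639, -147.15583
3. -34.46306, -86.81139
4. -18.00221, -151.04514
5. -10.36903, -51.87883
6. -6.48389, 124.13778

Point 1:
  Latitude: 55 + 52/60 + 1.8/3600 = 55.867167
  N ⇒ keep positive
  Lon: 122° + 33/60 + 48.3/3600 = 122 + 0.550000 + 0.013417 = 122.563417
  E → positive
Point 2:
  φ: 42′ + 23″ = 42.38333′; 89 + 42.38333/60 = 89.706389
  hemisphere S, so the sign is −
  Longitude: 147° + 9/60 + 21/3600 = 147 + 0.150000 + 0.005833 = 147.155833
  W → negative
Point 3:
  Latitude: 34° + 27/60 + 47/3600 = 34 + 0.450000 + 0.013056 = 34.463056
  S ⇒ negate
  Lon: 48′ + 41″ = 48.68333′; 86 + 48.68333/60 = 86.811389
  W → negative
Point 4:
  Lat: 0′ + 7.97″ = 0.13283′; 18 + 0.13283/60 = 18.002214
  hemisphere S, so the sign is −
  Longitude: 151 + 2/60 + 42.5/3600 = 151.045139
  W ⇒ negate
Point 5:
  Lat: 10° + 22/60 + 8.5/3600 = 10 + 0.366667 + 0.002361 = 10.369028
  S → negative
  Longitude: 51° + 52/60 + 43.8/3600 = 51 + 0.866667 + 0.012167 = 51.878833
  W → negative
Point 6:
  Lat: 6° + 29/60 + 2/3600 = 6 + 0.483333 + 0.000556 = 6.483889
  hemisphere S, so the sign is −
  Lon: 124° + 8/60 + 16/3600 = 124 + 0.133333 + 0.004444 = 124.137778
  E ⇒ keep positive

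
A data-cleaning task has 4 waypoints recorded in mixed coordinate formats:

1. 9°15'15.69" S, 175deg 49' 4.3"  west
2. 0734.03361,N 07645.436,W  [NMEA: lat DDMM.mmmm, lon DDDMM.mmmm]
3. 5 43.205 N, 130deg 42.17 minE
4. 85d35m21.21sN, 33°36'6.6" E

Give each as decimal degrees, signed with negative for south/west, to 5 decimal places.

1. -9.25436, -175.81786
2. 7.56723, -76.75727
3. 5.72008, 130.70283
4. 85.58923, 33.60183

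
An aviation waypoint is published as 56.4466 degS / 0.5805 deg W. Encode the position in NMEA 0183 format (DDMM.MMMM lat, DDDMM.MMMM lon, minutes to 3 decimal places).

5626.796,S / 00034.830,W

Latitude: 56° + 0.446600 × 60 = 56° 26.79600′
Longitude: 0° + 0.580500 × 60 = 0° 34.83000′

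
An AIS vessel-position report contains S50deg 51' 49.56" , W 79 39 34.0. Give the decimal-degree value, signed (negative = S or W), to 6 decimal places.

-50.863767, -79.659444

φ: 50° + 51/60 + 49.56/3600 = 50 + 0.850000 + 0.013767 = 50.8637667
S ⇒ negate
Longitude: 79° + 39/60 + 34/3600 = 79 + 0.650000 + 0.009444 = 79.6594444
hemisphere W, so the sign is −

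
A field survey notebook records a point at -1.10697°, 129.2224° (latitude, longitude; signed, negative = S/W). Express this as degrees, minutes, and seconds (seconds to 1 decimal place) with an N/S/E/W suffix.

Latitude is negative → S; |value| = 1.106970
Latitude: 0.106970° → 6.41820′; 0.41820 × 60 = 25.092″
Lon: 0.222400° → 13.34400′; 0.34400 × 60 = 20.640″

1°06′25.1″ S, 129°13′20.6″ E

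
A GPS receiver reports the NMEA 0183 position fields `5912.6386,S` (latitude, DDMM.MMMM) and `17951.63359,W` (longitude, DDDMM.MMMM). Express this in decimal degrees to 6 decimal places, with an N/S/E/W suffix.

Lat: split at 2 digits → 59° and 12.6386′; 59 + 12.6386/60 = 59.2106433
λ: degrees = first 3 digits = 179, minutes = 51.63359; 179 + 51.63359/60 = 179.8605598

59.210643° S, 179.860560° W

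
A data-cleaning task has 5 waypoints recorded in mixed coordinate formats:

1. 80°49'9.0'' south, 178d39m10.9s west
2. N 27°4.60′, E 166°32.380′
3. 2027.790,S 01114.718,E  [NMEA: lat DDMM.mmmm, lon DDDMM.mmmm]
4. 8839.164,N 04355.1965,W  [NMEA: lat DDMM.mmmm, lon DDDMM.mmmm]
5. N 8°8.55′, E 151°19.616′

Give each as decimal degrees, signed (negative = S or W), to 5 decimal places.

Point 1:
  φ: 49′ + 9″ = 49.15000′; 80 + 49.15000/60 = 80.819167
  S ⇒ negate
  Lon: 178 + 39/60 + 10.9/3600 = 178.653028
  W → negative
Point 2:
  Latitude: 27 + 4.6/60 = 27.076667
  N → positive
  λ: 166 + 32.38/60 = 166.539667
  E → positive
Point 3:
  φ: degrees = first 2 digits = 20, minutes = 27.79; 20 + 27.79/60 = 20.463167
  hemisphere S, so the sign is −
  Lon: split at 3 digits → 011° and 14.718′; 11 + 14.718/60 = 11.245300
  E → positive
Point 4:
  φ: split at 2 digits → 88° and 39.164′; 88 + 39.164/60 = 88.652733
  N ⇒ keep positive
  λ: degrees = first 3 digits = 43, minutes = 55.1965; 43 + 55.1965/60 = 43.919942
  W ⇒ negate
Point 5:
  Lat: 8 + 8.55/60 = 8.142500
  N → positive
  Longitude: 151 + 19.616/60 = 151.326933
  E ⇒ keep positive

1. -80.81917, -178.65303
2. 27.07667, 166.53967
3. -20.46317, 11.24530
4. 88.65273, -43.91994
5. 8.14250, 151.32693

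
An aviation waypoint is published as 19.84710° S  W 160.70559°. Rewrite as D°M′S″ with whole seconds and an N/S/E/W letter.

Latitude: 0.847100 × 60 = 50.82600′ → 50′, remainder × 60 = 49.56″
λ: 0.705590° → 42.33540′; 0.33540 × 60 = 20.12″

19°50′50″ S, 160°42′20″ W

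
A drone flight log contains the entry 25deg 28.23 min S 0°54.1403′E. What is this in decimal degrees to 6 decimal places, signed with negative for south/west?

-25.470500, 0.902338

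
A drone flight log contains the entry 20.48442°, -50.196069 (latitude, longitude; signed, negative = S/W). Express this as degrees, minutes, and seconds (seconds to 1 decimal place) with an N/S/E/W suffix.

Lat: whole degrees 20; 29.06520′ → 29′ and 3.912″
Longitude is negative → W; |value| = 50.196069
Longitude: whole degrees 50; 11.76414′ → 11′ and 45.848″

20°29′3.9″ N, 50°11′45.8″ W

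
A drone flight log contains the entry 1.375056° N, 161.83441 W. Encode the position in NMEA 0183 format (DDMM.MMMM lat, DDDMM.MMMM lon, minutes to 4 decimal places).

0122.5034,N / 16150.0646,W

φ: minutes = (1.375056 − 1) × 60 = 22.503360
Longitude: fractional part 0.834410 → 50.064600 minutes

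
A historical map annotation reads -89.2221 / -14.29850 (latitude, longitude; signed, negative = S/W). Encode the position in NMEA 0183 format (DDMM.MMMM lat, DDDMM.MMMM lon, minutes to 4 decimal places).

Latitude is negative → S; |value| = 89.222100
φ: fractional part 0.222100 → 13.326000 minutes
Longitude is negative → W; |value| = 14.298500
Longitude: fractional part 0.298500 → 17.910000 minutes

8913.3260,S / 01417.9100,W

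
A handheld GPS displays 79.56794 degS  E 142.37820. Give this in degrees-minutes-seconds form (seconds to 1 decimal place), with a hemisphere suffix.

79°34′4.6″ S, 142°22′41.5″ E

φ: whole degrees 79; 34.07640′ → 34′ and 4.584″
Longitude: whole degrees 142; 22.69200′ → 22′ and 41.520″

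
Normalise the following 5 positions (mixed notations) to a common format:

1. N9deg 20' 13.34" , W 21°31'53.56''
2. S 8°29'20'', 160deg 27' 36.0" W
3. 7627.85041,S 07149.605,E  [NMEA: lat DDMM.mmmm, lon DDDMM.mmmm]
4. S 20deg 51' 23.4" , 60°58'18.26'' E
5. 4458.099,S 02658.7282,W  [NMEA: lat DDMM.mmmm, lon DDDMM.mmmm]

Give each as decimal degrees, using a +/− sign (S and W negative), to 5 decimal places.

1. 9.33704, -21.53154
2. -8.48889, -160.46000
3. -76.46417, 71.82675
4. -20.85650, 60.97174
5. -44.96832, -26.97880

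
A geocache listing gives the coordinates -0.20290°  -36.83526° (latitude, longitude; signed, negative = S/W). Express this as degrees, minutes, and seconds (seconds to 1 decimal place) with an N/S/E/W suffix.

0°12′10.4″ S, 36°50′6.9″ W

Latitude is negative → S; |value| = 0.202900
Lat: 0.202900 × 60 = 12.17400′ → 12′, remainder × 60 = 10.440″
Longitude is negative → W; |value| = 36.835260
λ: 0.835260 × 60 = 50.11560′ → 50′, remainder × 60 = 6.936″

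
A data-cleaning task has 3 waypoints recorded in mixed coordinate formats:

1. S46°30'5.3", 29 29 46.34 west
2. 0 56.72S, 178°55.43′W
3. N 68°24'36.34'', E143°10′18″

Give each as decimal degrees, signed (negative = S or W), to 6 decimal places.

1. -46.501472, -29.496206
2. -0.945333, -178.923833
3. 68.410094, 143.171667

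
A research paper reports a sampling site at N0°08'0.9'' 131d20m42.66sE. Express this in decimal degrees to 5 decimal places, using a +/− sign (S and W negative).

0.13358, 131.34518

Lat: 8′ + 0.9″ = 8.01500′; 0 + 8.01500/60 = 0.133583
N ⇒ keep positive
Lon: 20′ + 42.66″ = 20.71100′; 131 + 20.71100/60 = 131.345183
E ⇒ keep positive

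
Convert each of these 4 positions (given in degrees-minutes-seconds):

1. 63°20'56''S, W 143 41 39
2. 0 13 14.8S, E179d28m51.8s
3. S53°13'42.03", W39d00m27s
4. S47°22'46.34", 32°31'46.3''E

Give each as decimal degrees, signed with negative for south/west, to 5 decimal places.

Point 1:
  Latitude: 63° + 20/60 + 56/3600 = 63 + 0.333333 + 0.015556 = 63.348889
  S ⇒ negate
  Lon: 41′ + 39″ = 41.65000′; 143 + 41.65000/60 = 143.694167
  W → negative
Point 2:
  φ: 0° + 13/60 + 14.8/3600 = 0 + 0.216667 + 0.004111 = 0.220778
  hemisphere S, so the sign is −
  λ: 28′ + 51.8″ = 28.86333′; 179 + 28.86333/60 = 179.481056
  E → positive
Point 3:
  Latitude: 13′ + 42.03″ = 13.70050′; 53 + 13.70050/60 = 53.228342
  S → negative
  Lon: 39 + 0/60 + 27/3600 = 39.007500
  hemisphere W, so the sign is −
Point 4:
  Lat: 22′ + 46.34″ = 22.77233′; 47 + 22.77233/60 = 47.379539
  S ⇒ negate
  λ: 31′ + 46.3″ = 31.77167′; 32 + 31.77167/60 = 32.529528
  E → positive

1. -63.34889, -143.69417
2. -0.22078, 179.48106
3. -53.22834, -39.00750
4. -47.37954, 32.52953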